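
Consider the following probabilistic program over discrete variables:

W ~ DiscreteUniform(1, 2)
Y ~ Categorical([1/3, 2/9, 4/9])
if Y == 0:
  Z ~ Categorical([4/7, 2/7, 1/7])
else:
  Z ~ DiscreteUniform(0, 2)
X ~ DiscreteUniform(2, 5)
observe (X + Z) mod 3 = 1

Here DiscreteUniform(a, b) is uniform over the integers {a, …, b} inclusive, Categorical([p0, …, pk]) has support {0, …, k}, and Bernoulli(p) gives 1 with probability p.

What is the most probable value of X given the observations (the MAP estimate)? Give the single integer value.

argmax_v P(X = v | obs) = 4

Enumerate traces; 24 have nonzero weight after conditioning:
  (W=1, Y=0, Z=0, X=4) weight 1/42
  (W=1, Y=0, Z=1, X=3) weight 1/84
  (W=1, Y=0, Z=2, X=2) weight 1/168
  (W=1, Y=0, Z=2, X=5) weight 1/168
  (W=1, Y=1, Z=0, X=4) weight 1/108
  (W=1, Y=1, Z=1, X=3) weight 1/108
  (W=1, Y=1, Z=2, X=2) weight 1/108
  (W=1, Y=1, Z=2, X=5) weight 1/108
  … 16 more
Group by X:
  weight(X=2) = 17/252
  weight(X=3) = 5/63
  weight(X=4) = 13/126
  weight(X=5) = 17/252
Total weight = 17/252 + 5/63 + 13/126 + 17/252 = 20/63
P(X=2 | obs) = 17/252 / 20/63 = 17/80
P(X=3 | obs) = 5/63 / 20/63 = 1/4
P(X=4 | obs) = 13/126 / 20/63 = 13/40
P(X=5 | obs) = 17/252 / 20/63 = 17/80
argmax = 4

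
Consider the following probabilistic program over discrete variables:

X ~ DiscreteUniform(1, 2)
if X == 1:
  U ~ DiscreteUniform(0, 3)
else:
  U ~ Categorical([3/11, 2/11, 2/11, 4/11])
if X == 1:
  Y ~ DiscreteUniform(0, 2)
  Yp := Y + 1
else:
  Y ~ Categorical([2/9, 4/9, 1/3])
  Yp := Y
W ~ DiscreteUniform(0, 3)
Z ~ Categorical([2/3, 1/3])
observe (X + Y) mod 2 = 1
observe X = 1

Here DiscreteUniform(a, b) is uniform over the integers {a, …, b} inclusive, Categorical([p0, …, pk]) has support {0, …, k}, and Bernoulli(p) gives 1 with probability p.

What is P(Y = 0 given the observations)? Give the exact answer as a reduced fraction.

P(Y = 0 | obs) = 1/2

Enumerate traces; 64 have nonzero weight after conditioning:
  (X=1, U=0, Y=0, W=0, Z=0) weight 1/144
  (X=1, U=0, Y=0, W=0, Z=1) weight 1/288
  (X=1, U=0, Y=0, W=1, Z=0) weight 1/144
  (X=1, U=0, Y=0, W=1, Z=1) weight 1/288
  (X=1, U=0, Y=0, W=2, Z=0) weight 1/144
  (X=1, U=0, Y=0, W=2, Z=1) weight 1/288
  (X=1, U=0, Y=0, W=3, Z=0) weight 1/144
  (X=1, U=0, Y=0, W=3, Z=1) weight 1/288
  (X=1, U=0, Y=2, W=0, Z=0) weight 1/144
  … 55 more
Group by Y:
  weight(Y=0) = 1/6
  weight(Y=2) = 1/6
Total weight = 1/6 + 1/6 = 1/3
P(Y=0 | obs) = 1/6 / 1/3 = 1/2
P(Y=2 | obs) = 1/6 / 1/3 = 1/2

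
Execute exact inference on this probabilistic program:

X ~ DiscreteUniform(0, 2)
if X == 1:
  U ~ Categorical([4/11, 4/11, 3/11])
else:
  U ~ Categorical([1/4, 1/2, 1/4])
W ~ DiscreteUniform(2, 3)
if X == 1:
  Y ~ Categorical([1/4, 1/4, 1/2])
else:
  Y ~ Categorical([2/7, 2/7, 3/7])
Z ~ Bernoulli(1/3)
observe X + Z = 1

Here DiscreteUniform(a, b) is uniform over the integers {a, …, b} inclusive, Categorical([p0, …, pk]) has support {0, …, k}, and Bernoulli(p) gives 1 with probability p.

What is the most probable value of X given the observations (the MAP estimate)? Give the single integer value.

Enumerate traces; 36 have nonzero weight after conditioning:
  (X=0, U=0, W=2, Y=0, Z=1) weight 1/252
  (X=0, U=0, W=2, Y=1, Z=1) weight 1/252
  (X=0, U=0, W=2, Y=2, Z=1) weight 1/168
  (X=0, U=0, W=3, Y=0, Z=1) weight 1/252
  (X=0, U=0, W=3, Y=1, Z=1) weight 1/252
  (X=0, U=0, W=3, Y=2, Z=1) weight 1/168
  (X=0, U=1, W=2, Y=0, Z=1) weight 1/126
  (X=0, U=1, W=2, Y=1, Z=1) weight 1/126
  (X=1, U=0, W=2, Y=0, Z=0) weight 1/99
  … 27 more
Group by X:
  weight(X=0) = 1/9
  weight(X=1) = 2/9
Total weight = 1/9 + 2/9 = 1/3
P(X=0 | obs) = 1/9 / 1/3 = 1/3
P(X=1 | obs) = 2/9 / 1/3 = 2/3
argmax = 1

argmax_v P(X = v | obs) = 1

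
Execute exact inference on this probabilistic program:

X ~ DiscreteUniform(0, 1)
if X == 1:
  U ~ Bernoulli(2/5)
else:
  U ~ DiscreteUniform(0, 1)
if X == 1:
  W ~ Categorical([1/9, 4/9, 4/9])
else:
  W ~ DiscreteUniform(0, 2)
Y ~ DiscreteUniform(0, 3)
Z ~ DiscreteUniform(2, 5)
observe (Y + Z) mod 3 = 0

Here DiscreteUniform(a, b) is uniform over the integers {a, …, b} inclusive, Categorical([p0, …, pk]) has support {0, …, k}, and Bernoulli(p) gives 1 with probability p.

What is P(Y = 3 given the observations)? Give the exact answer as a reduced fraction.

P(Y = 3 | obs) = 1/5

Enumerate traces; 60 have nonzero weight after conditioning:
  (X=0, U=0, W=0, Y=0, Z=3) weight 1/192
  (X=0, U=0, W=0, Y=1, Z=2) weight 1/192
  (X=0, U=0, W=0, Y=1, Z=5) weight 1/192
  (X=0, U=0, W=0, Y=2, Z=4) weight 1/192
  (X=0, U=0, W=0, Y=3, Z=3) weight 1/192
  (X=0, U=0, W=1, Y=0, Z=3) weight 1/192
  (X=0, U=0, W=1, Y=1, Z=2) weight 1/192
  (X=0, U=0, W=1, Y=1, Z=5) weight 1/192
  … 52 more
Group by Y:
  weight(Y=0) = 1/16
  weight(Y=1) = 1/8
  weight(Y=2) = 1/16
  weight(Y=3) = 1/16
Total weight = 1/16 + 1/8 + 1/16 + 1/16 = 5/16
P(Y=0 | obs) = 1/16 / 5/16 = 1/5
P(Y=1 | obs) = 1/8 / 5/16 = 2/5
P(Y=2 | obs) = 1/16 / 5/16 = 1/5
P(Y=3 | obs) = 1/16 / 5/16 = 1/5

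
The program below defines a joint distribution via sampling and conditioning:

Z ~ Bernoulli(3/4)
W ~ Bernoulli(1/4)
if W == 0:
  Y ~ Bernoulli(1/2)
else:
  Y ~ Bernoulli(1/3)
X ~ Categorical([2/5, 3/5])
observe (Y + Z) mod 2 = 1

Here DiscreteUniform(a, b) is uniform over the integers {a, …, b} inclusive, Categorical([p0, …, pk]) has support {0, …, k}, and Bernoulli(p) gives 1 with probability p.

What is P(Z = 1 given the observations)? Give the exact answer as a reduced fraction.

P(Z = 1 | obs) = 39/50

Enumerate traces; 8 have nonzero weight after conditioning:
  (Z=0, W=0, Y=1, X=0) weight 3/80
  (Z=0, W=0, Y=1, X=1) weight 9/160
  (Z=0, W=1, Y=1, X=0) weight 1/120
  (Z=0, W=1, Y=1, X=1) weight 1/80
  (Z=1, W=0, Y=0, X=0) weight 9/80
  (Z=1, W=0, Y=0, X=1) weight 27/160
  (Z=1, W=1, Y=0, X=0) weight 1/20
  (Z=1, W=1, Y=0, X=1) weight 3/40
Group by Z:
  weight(Z=0) = 11/96
  weight(Z=1) = 13/32
Total weight = 11/96 + 13/32 = 25/48
P(Z=0 | obs) = 11/96 / 25/48 = 11/50
P(Z=1 | obs) = 13/32 / 25/48 = 39/50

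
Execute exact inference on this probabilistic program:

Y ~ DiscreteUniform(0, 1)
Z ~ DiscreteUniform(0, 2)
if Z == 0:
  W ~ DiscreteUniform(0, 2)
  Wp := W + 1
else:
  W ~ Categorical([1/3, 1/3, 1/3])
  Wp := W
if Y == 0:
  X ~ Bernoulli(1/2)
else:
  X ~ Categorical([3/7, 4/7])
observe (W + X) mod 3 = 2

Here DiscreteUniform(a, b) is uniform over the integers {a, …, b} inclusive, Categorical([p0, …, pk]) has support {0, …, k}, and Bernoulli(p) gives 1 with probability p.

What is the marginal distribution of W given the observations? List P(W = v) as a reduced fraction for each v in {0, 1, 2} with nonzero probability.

Enumerate traces; 12 have nonzero weight after conditioning:
  (Y=0, Z=0, W=1, X=1) weight 1/36
  (Y=0, Z=0, W=2, X=0) weight 1/36
  (Y=0, Z=1, W=1, X=1) weight 1/36
  (Y=0, Z=1, W=2, X=0) weight 1/36
  (Y=0, Z=2, W=1, X=1) weight 1/36
  (Y=0, Z=2, W=2, X=0) weight 1/36
  (Y=1, Z=0, W=1, X=1) weight 2/63
  (Y=1, Z=0, W=2, X=0) weight 1/42
  … 4 more
Group by W:
  weight(W=1) = 5/28
  weight(W=2) = 13/84
Total weight = 5/28 + 13/84 = 1/3
P(W=1 | obs) = 5/28 / 1/3 = 15/28
P(W=2 | obs) = 13/84 / 1/3 = 13/28

P(W=1) = 15/28, P(W=2) = 13/28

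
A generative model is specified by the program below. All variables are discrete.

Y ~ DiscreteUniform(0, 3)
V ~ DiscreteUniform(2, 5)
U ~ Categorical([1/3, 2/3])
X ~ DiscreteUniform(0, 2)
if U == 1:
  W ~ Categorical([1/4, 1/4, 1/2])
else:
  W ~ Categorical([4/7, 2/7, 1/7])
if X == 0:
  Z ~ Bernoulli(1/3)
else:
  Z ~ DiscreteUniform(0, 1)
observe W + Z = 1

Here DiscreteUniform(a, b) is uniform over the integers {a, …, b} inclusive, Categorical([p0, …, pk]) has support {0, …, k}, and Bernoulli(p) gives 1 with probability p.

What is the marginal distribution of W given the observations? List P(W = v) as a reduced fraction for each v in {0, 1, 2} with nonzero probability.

Enumerate traces; 192 have nonzero weight after conditioning:
  (Y=0, V=2, U=0, X=0, W=0, Z=1) weight 1/756
  (Y=0, V=2, U=0, X=0, W=1, Z=0) weight 1/756
  (Y=0, V=2, U=0, X=1, W=0, Z=1) weight 1/504
  (Y=0, V=2, U=0, X=1, W=1, Z=0) weight 1/1008
  (Y=0, V=2, U=0, X=2, W=0, Z=1) weight 1/504
  (Y=0, V=2, U=0, X=2, W=1, Z=0) weight 1/1008
  (Y=0, V=2, U=1, X=0, W=0, Z=1) weight 1/864
  (Y=0, V=2, U=1, X=0, W=1, Z=0) weight 1/432
  … 184 more
Group by W:
  weight(W=0) = 10/63
  weight(W=1) = 55/378
Total weight = 10/63 + 55/378 = 115/378
P(W=0 | obs) = 10/63 / 115/378 = 12/23
P(W=1 | obs) = 55/378 / 115/378 = 11/23

P(W=0) = 12/23, P(W=1) = 11/23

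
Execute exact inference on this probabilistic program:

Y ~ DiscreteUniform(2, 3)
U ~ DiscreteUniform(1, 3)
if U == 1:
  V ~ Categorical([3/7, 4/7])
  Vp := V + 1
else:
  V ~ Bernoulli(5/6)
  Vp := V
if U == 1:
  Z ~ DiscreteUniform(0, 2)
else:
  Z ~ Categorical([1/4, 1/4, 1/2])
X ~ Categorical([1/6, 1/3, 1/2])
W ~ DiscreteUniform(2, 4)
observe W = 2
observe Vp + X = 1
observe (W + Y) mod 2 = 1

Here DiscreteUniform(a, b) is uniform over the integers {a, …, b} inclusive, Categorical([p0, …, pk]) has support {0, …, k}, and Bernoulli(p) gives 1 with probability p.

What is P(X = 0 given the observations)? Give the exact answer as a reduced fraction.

Enumerate traces; 15 have nonzero weight after conditioning:
  (Y=3, U=1, V=0, Z=0, X=0, W=2) weight 1/756
  (Y=3, U=1, V=0, Z=1, X=0, W=2) weight 1/756
  (Y=3, U=1, V=0, Z=2, X=0, W=2) weight 1/756
  (Y=3, U=2, V=0, Z=0, X=1, W=2) weight 1/1296
  (Y=3, U=2, V=0, Z=1, X=1, W=2) weight 1/1296
  (Y=3, U=2, V=0, Z=2, X=1, W=2) weight 1/648
  (Y=3, U=2, V=1, Z=0, X=0, W=2) weight 5/2592
  (Y=3, U=2, V=1, Z=1, X=0, W=2) weight 5/2592
  … 7 more
Group by X:
  weight(X=0) = 11/567
  weight(X=1) = 1/162
Total weight = 11/567 + 1/162 = 29/1134
P(X=0 | obs) = 11/567 / 29/1134 = 22/29
P(X=1 | obs) = 1/162 / 29/1134 = 7/29

P(X = 0 | obs) = 22/29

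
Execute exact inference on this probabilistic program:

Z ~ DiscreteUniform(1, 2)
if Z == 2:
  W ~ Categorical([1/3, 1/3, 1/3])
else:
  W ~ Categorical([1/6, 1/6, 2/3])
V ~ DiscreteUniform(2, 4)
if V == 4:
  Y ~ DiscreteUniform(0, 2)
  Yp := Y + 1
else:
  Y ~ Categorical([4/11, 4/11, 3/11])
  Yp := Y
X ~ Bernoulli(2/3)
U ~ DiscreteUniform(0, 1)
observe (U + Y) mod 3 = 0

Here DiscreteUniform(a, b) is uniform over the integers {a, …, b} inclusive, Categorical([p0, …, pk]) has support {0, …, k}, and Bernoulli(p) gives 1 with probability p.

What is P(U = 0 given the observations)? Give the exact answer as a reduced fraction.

Enumerate traces; 72 have nonzero weight after conditioning:
  (Z=1, W=0, V=2, Y=0, X=0, U=0) weight 1/594
  (Z=1, W=0, V=2, Y=0, X=1, U=0) weight 1/297
  (Z=1, W=0, V=2, Y=2, X=0, U=1) weight 1/792
  (Z=1, W=0, V=2, Y=2, X=1, U=1) weight 1/396
  (Z=1, W=0, V=3, Y=0, X=0, U=0) weight 1/594
  (Z=1, W=0, V=3, Y=0, X=1, U=0) weight 1/297
  (Z=1, W=0, V=3, Y=2, X=0, U=1) weight 1/792
  (Z=1, W=0, V=3, Y=2, X=1, U=1) weight 1/396
  … 64 more
Group by U:
  weight(U=0) = 35/198
  weight(U=1) = 29/198
Total weight = 35/198 + 29/198 = 32/99
P(U=0 | obs) = 35/198 / 32/99 = 35/64
P(U=1 | obs) = 29/198 / 32/99 = 29/64

P(U = 0 | obs) = 35/64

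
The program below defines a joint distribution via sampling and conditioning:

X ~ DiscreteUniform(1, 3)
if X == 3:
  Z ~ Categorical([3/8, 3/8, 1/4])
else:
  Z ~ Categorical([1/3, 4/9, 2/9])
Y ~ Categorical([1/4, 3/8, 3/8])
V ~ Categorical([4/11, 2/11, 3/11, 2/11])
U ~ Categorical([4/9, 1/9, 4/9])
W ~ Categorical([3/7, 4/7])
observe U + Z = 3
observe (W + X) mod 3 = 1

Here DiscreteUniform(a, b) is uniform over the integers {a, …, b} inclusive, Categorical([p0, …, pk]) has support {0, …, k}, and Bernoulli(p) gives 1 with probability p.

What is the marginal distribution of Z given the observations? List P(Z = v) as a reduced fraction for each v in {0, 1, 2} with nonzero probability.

P(Z=1) = 34/39, P(Z=2) = 5/39

Enumerate traces; 48 have nonzero weight after conditioning:
  (X=1, Z=1, Y=0, V=0, U=2, W=0) weight 16/6237
  (X=1, Z=1, Y=0, V=1, U=2, W=0) weight 8/6237
  (X=1, Z=1, Y=0, V=2, U=2, W=0) weight 4/2079
  (X=1, Z=1, Y=0, V=3, U=2, W=0) weight 8/6237
  (X=1, Z=1, Y=1, V=0, U=2, W=0) weight 8/2079
  (X=1, Z=1, Y=1, V=1, U=2, W=0) weight 4/2079
  (X=1, Z=1, Y=1, V=2, U=2, W=0) weight 2/693
  (X=1, Z=1, Y=1, V=3, U=2, W=0) weight 4/2079
  (X=1, Z=2, Y=0, V=0, U=1, W=0) weight 2/6237
  … 39 more
Group by Z:
  weight(Z=1) = 34/567
  weight(Z=2) = 5/567
Total weight = 34/567 + 5/567 = 13/189
P(Z=1 | obs) = 34/567 / 13/189 = 34/39
P(Z=2 | obs) = 5/567 / 13/189 = 5/39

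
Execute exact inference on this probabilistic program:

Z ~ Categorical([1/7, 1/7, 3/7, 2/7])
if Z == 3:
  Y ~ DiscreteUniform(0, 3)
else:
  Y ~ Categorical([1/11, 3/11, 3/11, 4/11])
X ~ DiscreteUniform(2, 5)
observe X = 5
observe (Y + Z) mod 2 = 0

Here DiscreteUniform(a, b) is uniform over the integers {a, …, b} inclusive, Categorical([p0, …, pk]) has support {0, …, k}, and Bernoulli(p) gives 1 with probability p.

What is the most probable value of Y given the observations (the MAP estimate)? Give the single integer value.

argmax_v P(Y = v | obs) = 2

Enumerate traces; 8 have nonzero weight after conditioning:
  (Z=0, Y=0, X=5) weight 1/308
  (Z=0, Y=2, X=5) weight 3/308
  (Z=1, Y=1, X=5) weight 3/308
  (Z=1, Y=3, X=5) weight 1/77
  (Z=2, Y=0, X=5) weight 3/308
  (Z=2, Y=2, X=5) weight 9/308
  (Z=3, Y=1, X=5) weight 1/56
  (Z=3, Y=3, X=5) weight 1/56
Group by Y:
  weight(Y=0) = 1/77
  weight(Y=1) = 17/616
  weight(Y=2) = 3/77
  weight(Y=3) = 19/616
Total weight = 1/77 + 17/616 + 3/77 + 19/616 = 17/154
P(Y=0 | obs) = 1/77 / 17/154 = 2/17
P(Y=1 | obs) = 17/616 / 17/154 = 1/4
P(Y=2 | obs) = 3/77 / 17/154 = 6/17
P(Y=3 | obs) = 19/616 / 17/154 = 19/68
argmax = 2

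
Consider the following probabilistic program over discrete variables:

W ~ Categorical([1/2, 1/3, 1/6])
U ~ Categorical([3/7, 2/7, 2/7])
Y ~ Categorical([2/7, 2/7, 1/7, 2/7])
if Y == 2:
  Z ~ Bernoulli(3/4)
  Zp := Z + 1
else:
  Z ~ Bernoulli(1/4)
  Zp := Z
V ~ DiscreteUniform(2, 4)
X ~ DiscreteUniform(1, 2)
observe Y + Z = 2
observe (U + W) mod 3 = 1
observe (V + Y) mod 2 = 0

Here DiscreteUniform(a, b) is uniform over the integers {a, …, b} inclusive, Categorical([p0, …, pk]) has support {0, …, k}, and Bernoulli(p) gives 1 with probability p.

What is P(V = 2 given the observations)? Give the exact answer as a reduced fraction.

Enumerate traces; 18 have nonzero weight after conditioning:
  (W=0, U=1, Y=1, Z=1, V=3, X=1) weight 1/588
  (W=0, U=1, Y=1, Z=1, V=3, X=2) weight 1/588
  (W=0, U=1, Y=2, Z=0, V=2, X=1) weight 1/1176
  (W=0, U=1, Y=2, Z=0, V=2, X=2) weight 1/1176
  (W=0, U=1, Y=2, Z=0, V=4, X=1) weight 1/1176
  (W=0, U=1, Y=2, Z=0, V=4, X=2) weight 1/1176
  (W=1, U=0, Y=1, Z=1, V=3, X=1) weight 1/588
  (W=1, U=0, Y=1, Z=1, V=3, X=2) weight 1/588
  … 10 more
Group by V:
  weight(V=2) = 1/252
  weight(V=3) = 1/126
  weight(V=4) = 1/252
Total weight = 1/252 + 1/126 + 1/252 = 1/63
P(V=2 | obs) = 1/252 / 1/63 = 1/4
P(V=3 | obs) = 1/126 / 1/63 = 1/2
P(V=4 | obs) = 1/252 / 1/63 = 1/4

P(V = 2 | obs) = 1/4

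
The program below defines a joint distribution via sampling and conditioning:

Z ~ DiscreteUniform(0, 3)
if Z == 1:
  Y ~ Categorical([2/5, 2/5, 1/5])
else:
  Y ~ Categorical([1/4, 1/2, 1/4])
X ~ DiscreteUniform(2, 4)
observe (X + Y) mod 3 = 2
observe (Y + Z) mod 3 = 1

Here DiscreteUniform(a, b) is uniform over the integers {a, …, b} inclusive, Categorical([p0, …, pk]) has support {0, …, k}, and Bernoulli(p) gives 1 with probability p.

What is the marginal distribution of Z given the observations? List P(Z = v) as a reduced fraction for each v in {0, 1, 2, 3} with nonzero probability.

P(Z=0) = 10/33, P(Z=1) = 8/33, P(Z=2) = 5/33, P(Z=3) = 10/33

Enumerate traces; 4 have nonzero weight after conditioning:
  (Z=0, Y=1, X=4) weight 1/24
  (Z=1, Y=0, X=2) weight 1/30
  (Z=2, Y=2, X=3) weight 1/48
  (Z=3, Y=1, X=4) weight 1/24
Group by Z:
  weight(Z=0) = 1/24
  weight(Z=1) = 1/30
  weight(Z=2) = 1/48
  weight(Z=3) = 1/24
Total weight = 1/24 + 1/30 + 1/48 + 1/24 = 11/80
P(Z=0 | obs) = 1/24 / 11/80 = 10/33
P(Z=1 | obs) = 1/30 / 11/80 = 8/33
P(Z=2 | obs) = 1/48 / 11/80 = 5/33
P(Z=3 | obs) = 1/24 / 11/80 = 10/33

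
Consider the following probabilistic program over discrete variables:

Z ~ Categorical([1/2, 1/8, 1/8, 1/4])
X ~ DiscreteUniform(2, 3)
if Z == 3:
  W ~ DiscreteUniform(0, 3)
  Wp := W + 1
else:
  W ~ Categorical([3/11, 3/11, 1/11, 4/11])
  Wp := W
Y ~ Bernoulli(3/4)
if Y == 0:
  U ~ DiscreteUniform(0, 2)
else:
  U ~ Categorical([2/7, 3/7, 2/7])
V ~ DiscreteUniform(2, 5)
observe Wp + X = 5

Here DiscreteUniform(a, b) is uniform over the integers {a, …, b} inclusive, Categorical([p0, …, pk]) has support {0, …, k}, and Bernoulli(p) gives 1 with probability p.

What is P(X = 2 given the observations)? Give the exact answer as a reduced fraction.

P(X = 2 | obs) = 59/82

Enumerate traces; 192 have nonzero weight after conditioning:
  (Z=0, X=2, W=3, Y=0, U=0, V=2) weight 1/528
  (Z=0, X=2, W=3, Y=0, U=0, V=3) weight 1/528
  (Z=0, X=2, W=3, Y=0, U=0, V=4) weight 1/528
  (Z=0, X=2, W=3, Y=0, U=0, V=5) weight 1/528
  (Z=0, X=2, W=3, Y=0, U=1, V=2) weight 1/528
  (Z=0, X=2, W=3, Y=0, U=1, V=3) weight 1/528
  (Z=0, X=2, W=3, Y=0, U=1, V=4) weight 1/528
  (Z=0, X=2, W=3, Y=0, U=1, V=5) weight 1/528
  (Z=0, X=3, W=2, Y=0, U=0, V=2) weight 1/2112
  … 183 more
Group by X:
  weight(X=2) = 59/352
  weight(X=3) = 23/352
Total weight = 59/352 + 23/352 = 41/176
P(X=2 | obs) = 59/352 / 41/176 = 59/82
P(X=3 | obs) = 23/352 / 41/176 = 23/82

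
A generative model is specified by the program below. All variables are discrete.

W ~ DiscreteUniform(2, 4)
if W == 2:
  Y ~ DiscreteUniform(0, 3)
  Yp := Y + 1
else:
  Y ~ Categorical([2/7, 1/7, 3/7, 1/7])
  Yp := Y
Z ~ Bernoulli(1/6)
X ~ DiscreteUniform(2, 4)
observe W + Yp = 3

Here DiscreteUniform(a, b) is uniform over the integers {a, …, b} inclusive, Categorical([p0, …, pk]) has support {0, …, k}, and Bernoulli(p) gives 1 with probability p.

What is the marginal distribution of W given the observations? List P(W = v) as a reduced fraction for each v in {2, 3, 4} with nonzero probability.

Enumerate traces; 12 have nonzero weight after conditioning:
  (W=2, Y=0, Z=0, X=2) weight 5/216
  (W=2, Y=0, Z=0, X=3) weight 5/216
  (W=2, Y=0, Z=0, X=4) weight 5/216
  (W=2, Y=0, Z=1, X=2) weight 1/216
  (W=2, Y=0, Z=1, X=3) weight 1/216
  (W=2, Y=0, Z=1, X=4) weight 1/216
  (W=3, Y=0, Z=0, X=2) weight 5/189
  (W=3, Y=0, Z=0, X=3) weight 5/189
  … 4 more
Group by W:
  weight(W=2) = 1/12
  weight(W=3) = 2/21
Total weight = 1/12 + 2/21 = 5/28
P(W=2 | obs) = 1/12 / 5/28 = 7/15
P(W=3 | obs) = 2/21 / 5/28 = 8/15

P(W=2) = 7/15, P(W=3) = 8/15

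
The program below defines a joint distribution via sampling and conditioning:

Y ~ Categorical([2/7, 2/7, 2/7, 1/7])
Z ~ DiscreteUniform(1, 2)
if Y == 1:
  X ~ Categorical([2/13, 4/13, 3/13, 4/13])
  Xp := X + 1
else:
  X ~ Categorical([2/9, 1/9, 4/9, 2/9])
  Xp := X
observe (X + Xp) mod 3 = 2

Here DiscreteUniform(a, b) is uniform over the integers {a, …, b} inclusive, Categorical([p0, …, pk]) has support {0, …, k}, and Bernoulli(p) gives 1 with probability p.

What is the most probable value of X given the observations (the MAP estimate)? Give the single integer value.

argmax_v P(X = v | obs) = 1

Enumerate traces; 8 have nonzero weight after conditioning:
  (Y=0, Z=1, X=1) weight 1/63
  (Y=0, Z=2, X=1) weight 1/63
  (Y=1, Z=1, X=2) weight 3/91
  (Y=1, Z=2, X=2) weight 3/91
  (Y=2, Z=1, X=1) weight 1/63
  (Y=2, Z=2, X=1) weight 1/63
  (Y=3, Z=1, X=1) weight 1/126
  (Y=3, Z=2, X=1) weight 1/126
Group by X:
  weight(X=1) = 5/63
  weight(X=2) = 6/91
Total weight = 5/63 + 6/91 = 17/117
P(X=1 | obs) = 5/63 / 17/117 = 65/119
P(X=2 | obs) = 6/91 / 17/117 = 54/119
argmax = 1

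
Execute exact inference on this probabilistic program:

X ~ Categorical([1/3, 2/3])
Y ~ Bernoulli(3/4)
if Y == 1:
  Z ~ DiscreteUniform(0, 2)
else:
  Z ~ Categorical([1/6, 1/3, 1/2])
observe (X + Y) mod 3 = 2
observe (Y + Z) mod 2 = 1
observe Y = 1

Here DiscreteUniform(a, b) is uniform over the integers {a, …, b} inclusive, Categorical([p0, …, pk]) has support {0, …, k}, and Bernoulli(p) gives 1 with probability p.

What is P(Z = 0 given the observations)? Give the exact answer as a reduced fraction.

Enumerate traces; 2 have nonzero weight after conditioning:
  (X=1, Y=1, Z=0) weight 1/6
  (X=1, Y=1, Z=2) weight 1/6
Group by Z:
  weight(Z=0) = 1/6
  weight(Z=2) = 1/6
Total weight = 1/6 + 1/6 = 1/3
P(Z=0 | obs) = 1/6 / 1/3 = 1/2
P(Z=2 | obs) = 1/6 / 1/3 = 1/2

P(Z = 0 | obs) = 1/2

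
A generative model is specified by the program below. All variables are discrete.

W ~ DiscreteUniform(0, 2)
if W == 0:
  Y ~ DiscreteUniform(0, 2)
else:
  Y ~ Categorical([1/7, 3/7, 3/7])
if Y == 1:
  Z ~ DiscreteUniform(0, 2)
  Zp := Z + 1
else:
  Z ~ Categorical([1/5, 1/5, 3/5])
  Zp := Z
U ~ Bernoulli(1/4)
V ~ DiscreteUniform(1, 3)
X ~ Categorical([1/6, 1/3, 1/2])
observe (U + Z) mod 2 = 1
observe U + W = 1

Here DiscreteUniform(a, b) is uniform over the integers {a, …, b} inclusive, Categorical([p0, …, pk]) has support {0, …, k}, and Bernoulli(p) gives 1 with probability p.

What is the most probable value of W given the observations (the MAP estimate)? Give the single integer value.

Enumerate traces; 81 have nonzero weight after conditioning:
  (W=0, Y=0, Z=0, U=1, V=1, X=0) weight 1/3240
  (W=0, Y=0, Z=0, U=1, V=1, X=1) weight 1/1620
  (W=0, Y=0, Z=0, U=1, V=1, X=2) weight 1/1080
  (W=0, Y=0, Z=0, U=1, V=2, X=0) weight 1/3240
  (W=0, Y=0, Z=0, U=1, V=2, X=1) weight 1/1620
  (W=0, Y=0, Z=0, U=1, V=2, X=2) weight 1/1080
  (W=0, Y=0, Z=0, U=1, V=3, X=0) weight 1/3240
  (W=0, Y=0, Z=0, U=1, V=3, X=1) weight 1/1620
  (W=1, Y=0, Z=1, U=0, V=1, X=0) weight 1/2520
  … 72 more
Group by W:
  weight(W=0) = 17/270
  weight(W=1) = 9/140
Total weight = 17/270 + 9/140 = 481/3780
P(W=0 | obs) = 17/270 / 481/3780 = 238/481
P(W=1 | obs) = 9/140 / 481/3780 = 243/481
argmax = 1

argmax_v P(W = v | obs) = 1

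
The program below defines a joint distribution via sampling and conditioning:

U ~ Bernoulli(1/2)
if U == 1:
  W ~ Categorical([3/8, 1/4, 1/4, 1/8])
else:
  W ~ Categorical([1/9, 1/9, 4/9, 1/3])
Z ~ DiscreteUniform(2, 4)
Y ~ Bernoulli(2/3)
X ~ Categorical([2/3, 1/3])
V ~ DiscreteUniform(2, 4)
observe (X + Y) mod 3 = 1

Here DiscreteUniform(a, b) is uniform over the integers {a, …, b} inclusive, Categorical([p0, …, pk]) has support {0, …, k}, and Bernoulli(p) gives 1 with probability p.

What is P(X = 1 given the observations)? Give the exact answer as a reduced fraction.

Enumerate traces; 144 have nonzero weight after conditioning:
  (U=0, W=0, Z=2, Y=0, X=1, V=2) weight 1/1458
  (U=0, W=0, Z=2, Y=0, X=1, V=3) weight 1/1458
  (U=0, W=0, Z=2, Y=0, X=1, V=4) weight 1/1458
  (U=0, W=0, Z=2, Y=1, X=0, V=2) weight 2/729
  (U=0, W=0, Z=2, Y=1, X=0, V=3) weight 2/729
  (U=0, W=0, Z=2, Y=1, X=0, V=4) weight 2/729
  (U=0, W=0, Z=3, Y=0, X=1, V=2) weight 1/1458
  (U=0, W=0, Z=3, Y=0, X=1, V=3) weight 1/1458
  … 136 more
Group by X:
  weight(X=0) = 4/9
  weight(X=1) = 1/9
Total weight = 4/9 + 1/9 = 5/9
P(X=0 | obs) = 4/9 / 5/9 = 4/5
P(X=1 | obs) = 1/9 / 5/9 = 1/5

P(X = 1 | obs) = 1/5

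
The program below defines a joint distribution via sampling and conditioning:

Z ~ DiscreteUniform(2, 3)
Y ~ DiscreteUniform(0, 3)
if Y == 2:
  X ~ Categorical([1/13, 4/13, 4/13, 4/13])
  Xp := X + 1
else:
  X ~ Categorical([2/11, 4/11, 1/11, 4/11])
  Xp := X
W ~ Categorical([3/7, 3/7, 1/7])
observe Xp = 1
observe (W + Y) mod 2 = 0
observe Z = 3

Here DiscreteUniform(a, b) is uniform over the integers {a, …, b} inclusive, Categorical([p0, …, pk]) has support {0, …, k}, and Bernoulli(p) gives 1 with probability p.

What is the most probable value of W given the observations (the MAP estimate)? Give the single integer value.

argmax_v P(W = v | obs) = 1

Enumerate traces; 6 have nonzero weight after conditioning:
  (Z=3, Y=0, X=1, W=0) weight 3/154
  (Z=3, Y=0, X=1, W=2) weight 1/154
  (Z=3, Y=1, X=1, W=1) weight 3/154
  (Z=3, Y=2, X=0, W=0) weight 3/728
  (Z=3, Y=2, X=0, W=2) weight 1/728
  (Z=3, Y=3, X=1, W=1) weight 3/154
Group by W:
  weight(W=0) = 27/1144
  weight(W=1) = 3/77
  weight(W=2) = 9/1144
Total weight = 27/1144 + 3/77 + 9/1144 = 141/2002
P(W=0 | obs) = 27/1144 / 141/2002 = 63/188
P(W=1 | obs) = 3/77 / 141/2002 = 26/47
P(W=2 | obs) = 9/1144 / 141/2002 = 21/188
argmax = 1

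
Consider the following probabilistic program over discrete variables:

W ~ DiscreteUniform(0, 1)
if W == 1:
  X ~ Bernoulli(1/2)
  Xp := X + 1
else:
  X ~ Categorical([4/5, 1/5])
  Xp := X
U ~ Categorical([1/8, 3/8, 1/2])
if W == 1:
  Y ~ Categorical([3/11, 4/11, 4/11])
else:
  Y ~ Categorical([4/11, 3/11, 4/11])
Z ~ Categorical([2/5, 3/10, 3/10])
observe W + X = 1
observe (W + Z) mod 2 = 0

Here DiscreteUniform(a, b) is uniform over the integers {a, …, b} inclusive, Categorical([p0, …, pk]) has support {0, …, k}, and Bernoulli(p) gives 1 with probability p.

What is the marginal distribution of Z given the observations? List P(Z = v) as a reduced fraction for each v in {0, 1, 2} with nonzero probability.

P(Z=0) = 8/29, P(Z=1) = 15/29, P(Z=2) = 6/29

Enumerate traces; 27 have nonzero weight after conditioning:
  (W=0, X=1, U=0, Y=0, Z=0) weight 1/550
  (W=0, X=1, U=0, Y=0, Z=2) weight 3/2200
  (W=0, X=1, U=0, Y=1, Z=0) weight 3/2200
  (W=0, X=1, U=0, Y=1, Z=2) weight 9/8800
  (W=0, X=1, U=0, Y=2, Z=0) weight 1/550
  (W=0, X=1, U=0, Y=2, Z=2) weight 3/2200
  (W=0, X=1, U=1, Y=0, Z=0) weight 3/550
  (W=0, X=1, U=1, Y=0, Z=2) weight 9/2200
  (W=1, X=0, U=0, Y=0, Z=1) weight 9/3520
  … 18 more
Group by Z:
  weight(Z=0) = 1/25
  weight(Z=1) = 3/40
  weight(Z=2) = 3/100
Total weight = 1/25 + 3/40 + 3/100 = 29/200
P(Z=0 | obs) = 1/25 / 29/200 = 8/29
P(Z=1 | obs) = 3/40 / 29/200 = 15/29
P(Z=2 | obs) = 3/100 / 29/200 = 6/29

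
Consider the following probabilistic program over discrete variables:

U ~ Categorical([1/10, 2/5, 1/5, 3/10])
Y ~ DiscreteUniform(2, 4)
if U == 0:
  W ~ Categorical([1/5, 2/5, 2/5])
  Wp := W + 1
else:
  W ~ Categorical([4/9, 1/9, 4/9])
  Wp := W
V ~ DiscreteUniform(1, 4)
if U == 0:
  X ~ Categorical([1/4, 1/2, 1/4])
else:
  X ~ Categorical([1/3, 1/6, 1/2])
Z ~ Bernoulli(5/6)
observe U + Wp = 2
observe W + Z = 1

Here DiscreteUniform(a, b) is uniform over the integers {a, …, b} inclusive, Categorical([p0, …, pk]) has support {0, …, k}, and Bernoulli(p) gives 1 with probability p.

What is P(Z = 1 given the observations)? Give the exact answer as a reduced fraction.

P(Z = 1 | obs) = 100/119

Enumerate traces; 108 have nonzero weight after conditioning:
  (U=0, Y=2, W=1, V=1, X=0, Z=0) weight 1/7200
  (U=0, Y=2, W=1, V=1, X=1, Z=0) weight 1/3600
  (U=0, Y=2, W=1, V=1, X=2, Z=0) weight 1/7200
  (U=0, Y=2, W=1, V=2, X=0, Z=0) weight 1/7200
  (U=0, Y=2, W=1, V=2, X=1, Z=0) weight 1/3600
  (U=0, Y=2, W=1, V=2, X=2, Z=0) weight 1/7200
  (U=0, Y=2, W=1, V=3, X=0, Z=0) weight 1/7200
  (U=0, Y=2, W=1, V=3, X=1, Z=0) weight 1/3600
  (U=2, Y=2, W=0, V=1, X=0, Z=1) weight 1/486
  … 99 more
Group by Z:
  weight(Z=0) = 19/1350
  weight(Z=1) = 2/27
Total weight = 19/1350 + 2/27 = 119/1350
P(Z=0 | obs) = 19/1350 / 119/1350 = 19/119
P(Z=1 | obs) = 2/27 / 119/1350 = 100/119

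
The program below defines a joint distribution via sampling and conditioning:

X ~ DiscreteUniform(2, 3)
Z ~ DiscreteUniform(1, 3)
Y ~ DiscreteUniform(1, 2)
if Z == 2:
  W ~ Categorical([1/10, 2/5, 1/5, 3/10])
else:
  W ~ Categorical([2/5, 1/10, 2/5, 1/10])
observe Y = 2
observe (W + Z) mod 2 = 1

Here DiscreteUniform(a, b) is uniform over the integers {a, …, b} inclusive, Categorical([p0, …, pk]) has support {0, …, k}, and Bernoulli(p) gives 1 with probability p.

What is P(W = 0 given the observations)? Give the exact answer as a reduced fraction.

Enumerate traces; 12 have nonzero weight after conditioning:
  (X=2, Z=1, Y=2, W=0) weight 1/30
  (X=2, Z=1, Y=2, W=2) weight 1/30
  (X=2, Z=2, Y=2, W=1) weight 1/30
  (X=2, Z=2, Y=2, W=3) weight 1/40
  (X=2, Z=3, Y=2, W=0) weight 1/30
  (X=2, Z=3, Y=2, W=2) weight 1/30
  (X=3, Z=1, Y=2, W=0) weight 1/30
  (X=3, Z=1, Y=2, W=2) weight 1/30
  … 4 more
Group by W:
  weight(W=0) = 2/15
  weight(W=1) = 1/15
  weight(W=2) = 2/15
  weight(W=3) = 1/20
Total weight = 2/15 + 1/15 + 2/15 + 1/20 = 23/60
P(W=0 | obs) = 2/15 / 23/60 = 8/23
P(W=1 | obs) = 1/15 / 23/60 = 4/23
P(W=2 | obs) = 2/15 / 23/60 = 8/23
P(W=3 | obs) = 1/20 / 23/60 = 3/23

P(W = 0 | obs) = 8/23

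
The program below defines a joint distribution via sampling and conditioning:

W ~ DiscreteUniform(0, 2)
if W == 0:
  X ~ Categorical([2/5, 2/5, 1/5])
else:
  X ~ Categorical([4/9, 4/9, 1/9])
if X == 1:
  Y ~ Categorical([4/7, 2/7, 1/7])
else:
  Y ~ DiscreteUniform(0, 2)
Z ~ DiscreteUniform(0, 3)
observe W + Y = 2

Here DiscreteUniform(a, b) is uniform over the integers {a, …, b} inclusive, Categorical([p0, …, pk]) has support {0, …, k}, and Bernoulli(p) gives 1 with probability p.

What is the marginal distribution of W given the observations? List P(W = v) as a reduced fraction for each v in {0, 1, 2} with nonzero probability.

P(W=0) = 243/953, P(W=1) = 295/953, P(W=2) = 415/953

Enumerate traces; 36 have nonzero weight after conditioning:
  (W=0, X=0, Y=2, Z=0) weight 1/90
  (W=0, X=0, Y=2, Z=1) weight 1/90
  (W=0, X=0, Y=2, Z=2) weight 1/90
  (W=0, X=0, Y=2, Z=3) weight 1/90
  (W=0, X=1, Y=2, Z=0) weight 1/210
  (W=0, X=1, Y=2, Z=1) weight 1/210
  (W=0, X=1, Y=2, Z=2) weight 1/210
  (W=0, X=1, Y=2, Z=3) weight 1/210
  (W=1, X=0, Y=1, Z=0) weight 1/81
  (W=2, X=0, Y=0, Z=0) weight 1/81
  … 26 more
Group by W:
  weight(W=0) = 3/35
  weight(W=1) = 59/567
  weight(W=2) = 83/567
Total weight = 3/35 + 59/567 + 83/567 = 953/2835
P(W=0 | obs) = 3/35 / 953/2835 = 243/953
P(W=1 | obs) = 59/567 / 953/2835 = 295/953
P(W=2 | obs) = 83/567 / 953/2835 = 415/953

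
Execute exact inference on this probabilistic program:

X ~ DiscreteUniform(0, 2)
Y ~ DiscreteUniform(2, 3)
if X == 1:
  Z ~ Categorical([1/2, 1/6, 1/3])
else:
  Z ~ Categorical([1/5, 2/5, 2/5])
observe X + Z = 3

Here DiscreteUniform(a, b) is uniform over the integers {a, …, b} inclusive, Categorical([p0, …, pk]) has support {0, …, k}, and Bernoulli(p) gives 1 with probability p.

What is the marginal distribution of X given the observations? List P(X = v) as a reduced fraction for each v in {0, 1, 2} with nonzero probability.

Enumerate traces; 4 have nonzero weight after conditioning:
  (X=1, Y=2, Z=2) weight 1/18
  (X=1, Y=3, Z=2) weight 1/18
  (X=2, Y=2, Z=1) weight 1/15
  (X=2, Y=3, Z=1) weight 1/15
Group by X:
  weight(X=1) = 1/9
  weight(X=2) = 2/15
Total weight = 1/9 + 2/15 = 11/45
P(X=1 | obs) = 1/9 / 11/45 = 5/11
P(X=2 | obs) = 2/15 / 11/45 = 6/11

P(X=1) = 5/11, P(X=2) = 6/11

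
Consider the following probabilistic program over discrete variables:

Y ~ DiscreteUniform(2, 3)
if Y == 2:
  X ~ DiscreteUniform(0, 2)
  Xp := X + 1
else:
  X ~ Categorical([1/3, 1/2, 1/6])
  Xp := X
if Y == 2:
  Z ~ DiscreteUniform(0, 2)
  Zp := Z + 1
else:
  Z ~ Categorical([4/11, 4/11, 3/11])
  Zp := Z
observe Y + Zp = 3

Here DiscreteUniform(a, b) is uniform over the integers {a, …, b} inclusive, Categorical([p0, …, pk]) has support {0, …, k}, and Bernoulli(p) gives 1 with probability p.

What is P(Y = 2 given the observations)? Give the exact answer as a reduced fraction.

Enumerate traces; 6 have nonzero weight after conditioning:
  (Y=2, X=0, Z=0) weight 1/18
  (Y=2, X=1, Z=0) weight 1/18
  (Y=2, X=2, Z=0) weight 1/18
  (Y=3, X=0, Z=0) weight 2/33
  (Y=3, X=1, Z=0) weight 1/11
  (Y=3, X=2, Z=0) weight 1/33
Group by Y:
  weight(Y=2) = 1/6
  weight(Y=3) = 2/11
Total weight = 1/6 + 2/11 = 23/66
P(Y=2 | obs) = 1/6 / 23/66 = 11/23
P(Y=3 | obs) = 2/11 / 23/66 = 12/23

P(Y = 2 | obs) = 11/23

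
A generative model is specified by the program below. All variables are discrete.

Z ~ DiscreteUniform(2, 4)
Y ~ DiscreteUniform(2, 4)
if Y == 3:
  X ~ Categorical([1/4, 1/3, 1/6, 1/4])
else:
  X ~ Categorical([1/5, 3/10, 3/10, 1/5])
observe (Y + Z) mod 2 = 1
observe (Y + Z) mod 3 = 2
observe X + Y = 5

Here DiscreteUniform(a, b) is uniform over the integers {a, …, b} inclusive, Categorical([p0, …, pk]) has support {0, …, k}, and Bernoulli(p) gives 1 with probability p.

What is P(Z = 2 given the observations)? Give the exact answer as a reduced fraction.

P(Z = 2 | obs) = 5/11

Enumerate traces; 2 have nonzero weight after conditioning:
  (Z=2, Y=3, X=2) weight 1/54
  (Z=3, Y=2, X=3) weight 1/45
Group by Z:
  weight(Z=2) = 1/54
  weight(Z=3) = 1/45
Total weight = 1/54 + 1/45 = 11/270
P(Z=2 | obs) = 1/54 / 11/270 = 5/11
P(Z=3 | obs) = 1/45 / 11/270 = 6/11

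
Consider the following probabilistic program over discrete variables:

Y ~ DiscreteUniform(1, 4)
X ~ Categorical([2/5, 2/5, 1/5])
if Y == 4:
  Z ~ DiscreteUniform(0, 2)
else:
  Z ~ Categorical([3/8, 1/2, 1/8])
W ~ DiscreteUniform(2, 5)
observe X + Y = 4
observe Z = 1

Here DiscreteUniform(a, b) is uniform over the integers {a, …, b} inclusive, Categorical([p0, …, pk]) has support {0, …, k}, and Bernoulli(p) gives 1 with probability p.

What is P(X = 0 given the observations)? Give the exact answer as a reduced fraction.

Enumerate traces; 12 have nonzero weight after conditioning:
  (Y=2, X=2, Z=1, W=2) weight 1/160
  (Y=2, X=2, Z=1, W=3) weight 1/160
  (Y=2, X=2, Z=1, W=4) weight 1/160
  (Y=2, X=2, Z=1, W=5) weight 1/160
  (Y=3, X=1, Z=1, W=2) weight 1/80
  (Y=3, X=1, Z=1, W=3) weight 1/80
  (Y=3, X=1, Z=1, W=4) weight 1/80
  (Y=3, X=1, Z=1, W=5) weight 1/80
  (Y=4, X=0, Z=1, W=2) weight 1/120
  … 3 more
Group by X:
  weight(X=0) = 1/30
  weight(X=1) = 1/20
  weight(X=2) = 1/40
Total weight = 1/30 + 1/20 + 1/40 = 13/120
P(X=0 | obs) = 1/30 / 13/120 = 4/13
P(X=1 | obs) = 1/20 / 13/120 = 6/13
P(X=2 | obs) = 1/40 / 13/120 = 3/13

P(X = 0 | obs) = 4/13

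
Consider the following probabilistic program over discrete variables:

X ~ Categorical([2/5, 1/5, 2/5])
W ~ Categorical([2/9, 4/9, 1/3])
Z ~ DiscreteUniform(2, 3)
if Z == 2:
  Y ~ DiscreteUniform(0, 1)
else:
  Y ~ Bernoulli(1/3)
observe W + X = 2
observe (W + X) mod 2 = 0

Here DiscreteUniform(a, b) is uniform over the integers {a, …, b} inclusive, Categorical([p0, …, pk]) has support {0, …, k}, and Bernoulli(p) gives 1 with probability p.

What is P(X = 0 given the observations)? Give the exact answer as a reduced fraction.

Enumerate traces; 12 have nonzero weight after conditioning:
  (X=0, W=2, Z=2, Y=0) weight 1/30
  (X=0, W=2, Z=2, Y=1) weight 1/30
  (X=0, W=2, Z=3, Y=0) weight 2/45
  (X=0, W=2, Z=3, Y=1) weight 1/45
  (X=1, W=1, Z=2, Y=0) weight 1/45
  (X=1, W=1, Z=2, Y=1) weight 1/45
  (X=1, W=1, Z=3, Y=0) weight 4/135
  (X=1, W=1, Z=3, Y=1) weight 2/135
  (X=2, W=0, Z=2, Y=0) weight 1/45
  … 3 more
Group by X:
  weight(X=0) = 2/15
  weight(X=1) = 4/45
  weight(X=2) = 4/45
Total weight = 2/15 + 4/45 + 4/45 = 14/45
P(X=0 | obs) = 2/15 / 14/45 = 3/7
P(X=1 | obs) = 4/45 / 14/45 = 2/7
P(X=2 | obs) = 4/45 / 14/45 = 2/7

P(X = 0 | obs) = 3/7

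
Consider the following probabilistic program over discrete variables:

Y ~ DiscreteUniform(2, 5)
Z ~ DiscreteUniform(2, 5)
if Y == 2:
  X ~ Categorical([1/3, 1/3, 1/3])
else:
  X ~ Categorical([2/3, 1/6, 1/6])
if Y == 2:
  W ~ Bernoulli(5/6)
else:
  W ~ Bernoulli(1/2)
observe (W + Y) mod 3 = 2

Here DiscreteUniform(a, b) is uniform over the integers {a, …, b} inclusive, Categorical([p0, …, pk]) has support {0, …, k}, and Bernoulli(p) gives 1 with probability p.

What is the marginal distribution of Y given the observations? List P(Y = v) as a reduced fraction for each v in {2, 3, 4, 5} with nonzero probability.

P(Y=2) = 1/7, P(Y=4) = 3/7, P(Y=5) = 3/7

Enumerate traces; 36 have nonzero weight after conditioning:
  (Y=2, Z=2, X=0, W=0) weight 1/288
  (Y=2, Z=2, X=1, W=0) weight 1/288
  (Y=2, Z=2, X=2, W=0) weight 1/288
  (Y=2, Z=3, X=0, W=0) weight 1/288
  (Y=2, Z=3, X=1, W=0) weight 1/288
  (Y=2, Z=3, X=2, W=0) weight 1/288
  (Y=2, Z=4, X=0, W=0) weight 1/288
  (Y=2, Z=4, X=1, W=0) weight 1/288
  (Y=4, Z=2, X=0, W=1) weight 1/48
  (Y=5, Z=2, X=0, W=0) weight 1/48
  … 26 more
Group by Y:
  weight(Y=2) = 1/24
  weight(Y=4) = 1/8
  weight(Y=5) = 1/8
Total weight = 1/24 + 1/8 + 1/8 = 7/24
P(Y=2 | obs) = 1/24 / 7/24 = 1/7
P(Y=4 | obs) = 1/8 / 7/24 = 3/7
P(Y=5 | obs) = 1/8 / 7/24 = 3/7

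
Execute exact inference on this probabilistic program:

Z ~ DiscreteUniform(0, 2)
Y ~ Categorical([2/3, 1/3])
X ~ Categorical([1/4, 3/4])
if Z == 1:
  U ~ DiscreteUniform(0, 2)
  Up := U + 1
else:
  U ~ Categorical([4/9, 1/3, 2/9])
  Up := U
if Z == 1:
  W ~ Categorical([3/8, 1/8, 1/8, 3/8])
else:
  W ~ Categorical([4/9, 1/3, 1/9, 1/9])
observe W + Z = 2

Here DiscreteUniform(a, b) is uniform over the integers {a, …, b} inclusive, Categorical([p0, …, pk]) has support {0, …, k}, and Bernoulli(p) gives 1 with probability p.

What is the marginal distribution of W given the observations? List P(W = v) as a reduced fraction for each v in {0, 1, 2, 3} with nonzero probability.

P(W=0) = 32/49, P(W=1) = 9/49, P(W=2) = 8/49

Enumerate traces; 36 have nonzero weight after conditioning:
  (Z=0, Y=0, X=0, U=0, W=2) weight 2/729
  (Z=0, Y=0, X=0, U=1, W=2) weight 1/486
  (Z=0, Y=0, X=0, U=2, W=2) weight 1/729
  (Z=0, Y=0, X=1, U=0, W=2) weight 2/243
  (Z=0, Y=0, X=1, U=1, W=2) weight 1/162
  (Z=0, Y=0, X=1, U=2, W=2) weight 1/243
  (Z=0, Y=1, X=0, U=0, W=2) weight 1/729
  (Z=0, Y=1, X=0, U=1, W=2) weight 1/972
  (Z=1, Y=0, X=0, U=0, W=1) weight 1/432
  (Z=2, Y=0, X=0, U=0, W=0) weight 8/729
  … 26 more
Group by W:
  weight(W=0) = 4/27
  weight(W=1) = 1/24
  weight(W=2) = 1/27
Total weight = 4/27 + 1/24 + 1/27 = 49/216
P(W=0 | obs) = 4/27 / 49/216 = 32/49
P(W=1 | obs) = 1/24 / 49/216 = 9/49
P(W=2 | obs) = 1/27 / 49/216 = 8/49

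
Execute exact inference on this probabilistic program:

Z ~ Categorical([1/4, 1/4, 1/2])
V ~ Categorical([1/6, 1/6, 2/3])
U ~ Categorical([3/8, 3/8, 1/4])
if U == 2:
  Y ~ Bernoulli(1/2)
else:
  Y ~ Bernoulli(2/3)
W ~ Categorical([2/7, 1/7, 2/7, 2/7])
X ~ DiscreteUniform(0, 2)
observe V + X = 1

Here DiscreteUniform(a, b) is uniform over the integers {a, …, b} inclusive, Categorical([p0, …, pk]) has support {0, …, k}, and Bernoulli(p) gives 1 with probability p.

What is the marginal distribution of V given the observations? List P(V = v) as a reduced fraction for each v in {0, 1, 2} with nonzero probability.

Enumerate traces; 144 have nonzero weight after conditioning:
  (Z=0, V=0, U=0, Y=0, W=0, X=1) weight 1/2016
  (Z=0, V=0, U=0, Y=0, W=1, X=1) weight 1/4032
  (Z=0, V=0, U=0, Y=0, W=2, X=1) weight 1/2016
  (Z=0, V=0, U=0, Y=0, W=3, X=1) weight 1/2016
  (Z=0, V=0, U=0, Y=1, W=0, X=1) weight 1/1008
  (Z=0, V=0, U=0, Y=1, W=1, X=1) weight 1/2016
  (Z=0, V=0, U=0, Y=1, W=2, X=1) weight 1/1008
  (Z=0, V=0, U=0, Y=1, W=3, X=1) weight 1/1008
  (Z=0, V=1, U=0, Y=0, W=0, X=0) weight 1/2016
  … 135 more
Group by V:
  weight(V=0) = 1/18
  weight(V=1) = 1/18
Total weight = 1/18 + 1/18 = 1/9
P(V=0 | obs) = 1/18 / 1/9 = 1/2
P(V=1 | obs) = 1/18 / 1/9 = 1/2

P(V=0) = 1/2, P(V=1) = 1/2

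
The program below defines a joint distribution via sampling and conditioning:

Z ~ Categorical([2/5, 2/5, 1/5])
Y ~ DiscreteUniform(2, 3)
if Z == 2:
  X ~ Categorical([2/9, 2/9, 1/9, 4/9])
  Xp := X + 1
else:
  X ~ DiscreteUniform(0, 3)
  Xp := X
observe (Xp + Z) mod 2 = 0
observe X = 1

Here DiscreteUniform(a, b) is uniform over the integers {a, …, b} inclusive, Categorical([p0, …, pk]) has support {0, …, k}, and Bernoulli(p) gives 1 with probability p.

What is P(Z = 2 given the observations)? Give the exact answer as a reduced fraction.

Enumerate traces; 4 have nonzero weight after conditioning:
  (Z=1, Y=2, X=1) weight 1/20
  (Z=1, Y=3, X=1) weight 1/20
  (Z=2, Y=2, X=1) weight 1/45
  (Z=2, Y=3, X=1) weight 1/45
Group by Z:
  weight(Z=1) = 1/10
  weight(Z=2) = 2/45
Total weight = 1/10 + 2/45 = 13/90
P(Z=1 | obs) = 1/10 / 13/90 = 9/13
P(Z=2 | obs) = 2/45 / 13/90 = 4/13

P(Z = 2 | obs) = 4/13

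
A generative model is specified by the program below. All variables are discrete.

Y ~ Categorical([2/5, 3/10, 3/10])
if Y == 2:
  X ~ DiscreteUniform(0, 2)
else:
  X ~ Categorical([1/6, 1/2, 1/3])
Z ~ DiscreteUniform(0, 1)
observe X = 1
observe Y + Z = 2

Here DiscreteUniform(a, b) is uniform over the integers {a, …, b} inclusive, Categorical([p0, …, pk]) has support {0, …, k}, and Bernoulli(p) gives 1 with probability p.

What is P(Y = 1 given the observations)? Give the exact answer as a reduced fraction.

Enumerate traces; 2 have nonzero weight after conditioning:
  (Y=1, X=1, Z=1) weight 3/40
  (Y=2, X=1, Z=0) weight 1/20
Group by Y:
  weight(Y=1) = 3/40
  weight(Y=2) = 1/20
Total weight = 3/40 + 1/20 = 1/8
P(Y=1 | obs) = 3/40 / 1/8 = 3/5
P(Y=2 | obs) = 1/20 / 1/8 = 2/5

P(Y = 1 | obs) = 3/5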